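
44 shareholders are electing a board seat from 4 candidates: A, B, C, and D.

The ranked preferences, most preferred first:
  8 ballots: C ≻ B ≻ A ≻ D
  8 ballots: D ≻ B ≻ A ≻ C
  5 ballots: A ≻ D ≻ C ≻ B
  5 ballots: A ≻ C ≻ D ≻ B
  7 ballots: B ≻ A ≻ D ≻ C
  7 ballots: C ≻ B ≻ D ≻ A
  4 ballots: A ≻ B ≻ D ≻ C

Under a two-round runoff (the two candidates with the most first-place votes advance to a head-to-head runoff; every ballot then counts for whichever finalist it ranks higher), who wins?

Round 1 first-place votes: A 14, B 7, C 15, D 8. C and A advance.
Runoff: C is ranked above A on 15 ballots, A above C on 29.

A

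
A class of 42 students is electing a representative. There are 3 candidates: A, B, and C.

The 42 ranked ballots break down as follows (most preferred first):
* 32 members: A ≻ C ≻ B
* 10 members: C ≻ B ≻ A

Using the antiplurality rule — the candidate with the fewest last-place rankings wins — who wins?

C

Last-place votes: A 10, B 32, C 0.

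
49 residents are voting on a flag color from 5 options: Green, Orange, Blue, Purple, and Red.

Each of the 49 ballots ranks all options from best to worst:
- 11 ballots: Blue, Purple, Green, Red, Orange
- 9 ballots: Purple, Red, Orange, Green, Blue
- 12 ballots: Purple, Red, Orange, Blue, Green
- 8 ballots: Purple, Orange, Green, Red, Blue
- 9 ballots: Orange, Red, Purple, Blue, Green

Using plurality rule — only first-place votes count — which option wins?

Purple

First-place votes: Green 0, Orange 9, Blue 11, Purple 29, Red 0.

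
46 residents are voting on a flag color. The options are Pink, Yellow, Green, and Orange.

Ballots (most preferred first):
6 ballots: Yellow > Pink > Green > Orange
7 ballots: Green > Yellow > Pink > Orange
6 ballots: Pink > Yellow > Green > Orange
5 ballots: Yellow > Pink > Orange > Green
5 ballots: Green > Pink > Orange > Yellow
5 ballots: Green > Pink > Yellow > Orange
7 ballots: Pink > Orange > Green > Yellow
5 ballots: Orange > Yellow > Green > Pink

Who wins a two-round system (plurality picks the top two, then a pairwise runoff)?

Pink

Round 1 first-place votes: Pink 13, Yellow 11, Green 17, Orange 5. Green and Pink advance.
Runoff: Green is ranked above Pink on 22 ballots, Pink above Green on 24.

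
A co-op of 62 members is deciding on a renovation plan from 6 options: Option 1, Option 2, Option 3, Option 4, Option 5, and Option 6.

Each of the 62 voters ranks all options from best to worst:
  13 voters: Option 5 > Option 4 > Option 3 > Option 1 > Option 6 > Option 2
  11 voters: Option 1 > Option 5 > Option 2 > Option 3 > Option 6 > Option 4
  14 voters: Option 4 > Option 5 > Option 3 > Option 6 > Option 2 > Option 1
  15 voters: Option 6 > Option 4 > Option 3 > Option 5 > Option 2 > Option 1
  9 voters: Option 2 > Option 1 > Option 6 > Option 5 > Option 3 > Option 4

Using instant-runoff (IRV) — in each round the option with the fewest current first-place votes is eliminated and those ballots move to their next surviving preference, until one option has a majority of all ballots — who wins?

Round 1: Option 1 11, Option 2 9, Option 3 0, Option 4 14, Option 5 13, Option 6 15. Option 3 eliminated.
Round 2: Option 1 11, Option 2 9, Option 4 14, Option 5 13, Option 6 15. Option 2 eliminated.
Round 3: Option 1 20, Option 4 14, Option 5 13, Option 6 15. Option 5 eliminated.
Round 4: Option 1 20, Option 4 27, Option 6 15. Option 6 eliminated.
Round 5: Option 1 20, Option 4 42. Option 4 has a majority (≥32).

Option 4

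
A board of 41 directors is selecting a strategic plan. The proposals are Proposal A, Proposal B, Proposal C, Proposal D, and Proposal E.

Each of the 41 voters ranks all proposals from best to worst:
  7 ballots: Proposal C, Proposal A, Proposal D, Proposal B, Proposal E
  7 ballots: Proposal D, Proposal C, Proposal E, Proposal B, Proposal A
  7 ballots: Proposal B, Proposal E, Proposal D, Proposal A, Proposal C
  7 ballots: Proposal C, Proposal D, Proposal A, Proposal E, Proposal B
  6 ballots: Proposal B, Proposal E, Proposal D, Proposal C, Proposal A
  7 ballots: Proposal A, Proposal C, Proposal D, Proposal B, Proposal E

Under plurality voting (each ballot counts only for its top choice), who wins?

Proposal C

First-place votes: Proposal A 7, Proposal B 13, Proposal C 14, Proposal D 7, Proposal E 0.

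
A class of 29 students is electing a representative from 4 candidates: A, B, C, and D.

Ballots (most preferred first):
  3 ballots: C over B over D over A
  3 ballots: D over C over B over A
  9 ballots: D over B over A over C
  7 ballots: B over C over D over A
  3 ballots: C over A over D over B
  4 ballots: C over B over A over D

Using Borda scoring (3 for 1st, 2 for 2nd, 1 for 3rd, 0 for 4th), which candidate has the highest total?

A: 3×0 + 3×0 + 9×1 + 7×0 + 3×2 + 4×1 = 19
B: 3×2 + 3×1 + 9×2 + 7×3 + 3×0 + 4×2 = 56
C: 3×3 + 3×2 + 9×0 + 7×2 + 3×3 + 4×3 = 50
D: 3×1 + 3×3 + 9×3 + 7×1 + 3×1 + 4×0 = 49

B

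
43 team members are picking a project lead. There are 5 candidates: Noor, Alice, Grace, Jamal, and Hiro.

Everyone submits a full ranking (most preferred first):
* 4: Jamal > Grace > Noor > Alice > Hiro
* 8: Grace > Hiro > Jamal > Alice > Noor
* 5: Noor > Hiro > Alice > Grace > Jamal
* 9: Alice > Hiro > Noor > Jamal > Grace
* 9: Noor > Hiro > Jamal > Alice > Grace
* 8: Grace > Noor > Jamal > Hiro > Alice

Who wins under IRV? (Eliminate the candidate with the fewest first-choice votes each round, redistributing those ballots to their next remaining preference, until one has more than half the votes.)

Noor

Round 1: Noor 14, Alice 9, Grace 16, Jamal 4, Hiro 0. Hiro eliminated.
Round 2: Noor 14, Alice 9, Grace 16, Jamal 4. Jamal eliminated.
Round 3: Noor 14, Alice 9, Grace 20. Alice eliminated.
Round 4: Noor 23, Grace 20. Noor has a majority (≥22).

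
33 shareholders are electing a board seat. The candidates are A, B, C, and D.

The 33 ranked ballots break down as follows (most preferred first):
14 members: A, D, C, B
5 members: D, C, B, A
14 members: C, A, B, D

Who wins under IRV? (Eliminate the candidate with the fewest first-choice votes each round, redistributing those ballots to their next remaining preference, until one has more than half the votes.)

C

Round 1: A 14, B 0, C 14, D 5. B eliminated.
Round 2: A 14, C 14, D 5. D eliminated.
Round 3: A 14, C 19. C has a majority (≥17).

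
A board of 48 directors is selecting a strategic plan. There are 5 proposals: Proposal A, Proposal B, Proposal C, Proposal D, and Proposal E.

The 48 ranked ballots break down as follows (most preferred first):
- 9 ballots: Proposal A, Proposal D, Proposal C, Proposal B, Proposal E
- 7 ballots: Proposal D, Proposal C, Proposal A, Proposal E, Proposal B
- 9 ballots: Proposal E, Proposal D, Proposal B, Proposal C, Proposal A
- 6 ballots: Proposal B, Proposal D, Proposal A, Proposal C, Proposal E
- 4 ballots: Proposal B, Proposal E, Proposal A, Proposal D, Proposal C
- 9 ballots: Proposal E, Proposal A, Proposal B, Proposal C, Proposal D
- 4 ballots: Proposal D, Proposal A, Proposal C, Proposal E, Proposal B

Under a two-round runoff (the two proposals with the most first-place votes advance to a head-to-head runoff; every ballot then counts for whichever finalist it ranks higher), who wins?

Proposal D

Round 1 first-place votes: Proposal A 9, Proposal B 10, Proposal C 0, Proposal D 11, Proposal E 18. Proposal E and Proposal D advance.
Runoff: Proposal E is ranked above Proposal D on 22 ballots, Proposal D above Proposal E on 26.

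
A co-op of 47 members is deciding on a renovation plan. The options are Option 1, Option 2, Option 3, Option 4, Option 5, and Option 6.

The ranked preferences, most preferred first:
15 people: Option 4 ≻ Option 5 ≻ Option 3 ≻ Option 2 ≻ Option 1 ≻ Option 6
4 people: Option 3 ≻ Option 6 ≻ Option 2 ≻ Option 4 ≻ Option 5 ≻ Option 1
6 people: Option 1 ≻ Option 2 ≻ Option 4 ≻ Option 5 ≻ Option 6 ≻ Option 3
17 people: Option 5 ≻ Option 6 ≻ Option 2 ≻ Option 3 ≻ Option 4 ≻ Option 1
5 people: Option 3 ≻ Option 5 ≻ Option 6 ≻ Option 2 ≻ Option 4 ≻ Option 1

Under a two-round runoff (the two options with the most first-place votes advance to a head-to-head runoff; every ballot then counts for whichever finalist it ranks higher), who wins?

Round 1 first-place votes: Option 1 6, Option 2 0, Option 3 9, Option 4 15, Option 5 17, Option 6 0. Option 5 and Option 4 advance.
Runoff: Option 5 is ranked above Option 4 on 22 ballots, Option 4 above Option 5 on 25.

Option 4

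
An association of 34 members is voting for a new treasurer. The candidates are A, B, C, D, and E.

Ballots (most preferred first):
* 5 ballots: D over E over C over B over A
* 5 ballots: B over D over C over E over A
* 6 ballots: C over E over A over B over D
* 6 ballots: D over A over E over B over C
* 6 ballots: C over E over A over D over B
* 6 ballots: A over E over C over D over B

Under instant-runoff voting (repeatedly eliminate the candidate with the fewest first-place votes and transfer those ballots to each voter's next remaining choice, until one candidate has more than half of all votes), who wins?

Round 1: A 6, B 5, C 12, D 11, E 0. E eliminated.
Round 2: A 6, B 5, C 12, D 11. B eliminated.
Round 3: A 6, C 12, D 16. A eliminated.
Round 4: C 18, D 16. C has a majority (≥18).

C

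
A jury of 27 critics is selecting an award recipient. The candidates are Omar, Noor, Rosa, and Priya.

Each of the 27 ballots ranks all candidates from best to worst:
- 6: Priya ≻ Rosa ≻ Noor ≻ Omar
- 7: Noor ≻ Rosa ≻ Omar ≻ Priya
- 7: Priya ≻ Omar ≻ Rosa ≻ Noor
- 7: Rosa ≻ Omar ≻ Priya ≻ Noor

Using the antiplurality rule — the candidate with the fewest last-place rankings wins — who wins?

Rosa

Last-place votes: Omar 6, Noor 14, Rosa 0, Priya 7.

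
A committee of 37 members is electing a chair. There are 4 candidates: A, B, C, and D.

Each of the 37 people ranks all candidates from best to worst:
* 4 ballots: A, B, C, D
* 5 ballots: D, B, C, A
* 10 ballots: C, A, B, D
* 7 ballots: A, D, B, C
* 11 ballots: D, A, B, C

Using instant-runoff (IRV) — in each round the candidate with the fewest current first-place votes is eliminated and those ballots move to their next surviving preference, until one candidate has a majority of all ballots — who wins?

Round 1: A 11, B 0, C 10, D 16. B eliminated.
Round 2: A 11, C 10, D 16. C eliminated.
Round 3: A 21, D 16. A has a majority (≥19).

A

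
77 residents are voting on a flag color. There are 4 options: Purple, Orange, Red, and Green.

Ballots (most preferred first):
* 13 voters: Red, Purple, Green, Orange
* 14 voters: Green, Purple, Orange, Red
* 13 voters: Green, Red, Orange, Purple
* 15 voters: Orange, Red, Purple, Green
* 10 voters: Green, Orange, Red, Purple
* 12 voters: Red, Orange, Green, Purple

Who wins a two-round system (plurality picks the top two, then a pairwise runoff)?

Red

Round 1 first-place votes: Purple 0, Orange 15, Red 25, Green 37. Green and Red advance.
Runoff: Green is ranked above Red on 37 ballots, Red above Green on 40.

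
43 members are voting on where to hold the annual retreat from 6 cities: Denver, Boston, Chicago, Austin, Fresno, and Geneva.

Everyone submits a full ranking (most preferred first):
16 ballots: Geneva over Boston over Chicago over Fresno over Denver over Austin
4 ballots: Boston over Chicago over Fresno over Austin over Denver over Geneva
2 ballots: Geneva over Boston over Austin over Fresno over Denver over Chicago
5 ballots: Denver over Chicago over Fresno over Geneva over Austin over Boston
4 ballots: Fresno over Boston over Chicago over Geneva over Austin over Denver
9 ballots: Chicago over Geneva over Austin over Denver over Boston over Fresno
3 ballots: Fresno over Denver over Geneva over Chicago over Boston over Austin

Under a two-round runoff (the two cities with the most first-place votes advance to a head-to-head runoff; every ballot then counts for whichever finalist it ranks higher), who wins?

Chicago

Round 1 first-place votes: Denver 5, Boston 4, Chicago 9, Austin 0, Fresno 7, Geneva 18. Geneva and Chicago advance.
Runoff: Geneva is ranked above Chicago on 21 ballots, Chicago above Geneva on 22.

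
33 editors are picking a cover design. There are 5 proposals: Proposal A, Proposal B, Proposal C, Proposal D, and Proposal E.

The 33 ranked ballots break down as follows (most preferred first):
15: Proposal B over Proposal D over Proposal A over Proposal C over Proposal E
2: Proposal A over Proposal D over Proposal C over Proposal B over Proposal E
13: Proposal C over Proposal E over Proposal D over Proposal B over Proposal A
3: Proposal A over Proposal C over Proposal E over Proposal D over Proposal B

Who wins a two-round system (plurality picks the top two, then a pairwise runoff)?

Round 1 first-place votes: Proposal A 5, Proposal B 15, Proposal C 13, Proposal D 0, Proposal E 0. Proposal B and Proposal C advance.
Runoff: Proposal B is ranked above Proposal C on 15 ballots, Proposal C above Proposal B on 18.

Proposal C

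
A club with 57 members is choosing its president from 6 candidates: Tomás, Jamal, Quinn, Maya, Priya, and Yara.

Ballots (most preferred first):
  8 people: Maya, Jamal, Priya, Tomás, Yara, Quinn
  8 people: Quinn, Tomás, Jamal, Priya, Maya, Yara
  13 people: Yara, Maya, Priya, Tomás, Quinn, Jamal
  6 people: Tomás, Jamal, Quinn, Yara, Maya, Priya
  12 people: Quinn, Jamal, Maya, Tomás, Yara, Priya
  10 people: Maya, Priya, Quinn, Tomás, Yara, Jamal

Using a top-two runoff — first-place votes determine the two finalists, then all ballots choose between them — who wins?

Maya

Round 1 first-place votes: Tomás 6, Jamal 0, Quinn 20, Maya 18, Priya 0, Yara 13. Quinn and Maya advance.
Runoff: Quinn is ranked above Maya on 26 ballots, Maya above Quinn on 31.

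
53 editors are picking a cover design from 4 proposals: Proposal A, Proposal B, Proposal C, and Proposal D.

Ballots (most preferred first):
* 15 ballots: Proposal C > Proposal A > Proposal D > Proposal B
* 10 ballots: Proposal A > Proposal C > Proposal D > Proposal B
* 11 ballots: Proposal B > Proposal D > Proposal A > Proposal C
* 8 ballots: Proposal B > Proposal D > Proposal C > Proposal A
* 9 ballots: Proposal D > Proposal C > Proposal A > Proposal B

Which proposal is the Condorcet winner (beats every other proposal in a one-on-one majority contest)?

Proposal D vs Proposal A: 28–25
Proposal D vs Proposal B: 34–19
Proposal D vs Proposal C: 28–25
Proposal D beats every other proposal.

Proposal D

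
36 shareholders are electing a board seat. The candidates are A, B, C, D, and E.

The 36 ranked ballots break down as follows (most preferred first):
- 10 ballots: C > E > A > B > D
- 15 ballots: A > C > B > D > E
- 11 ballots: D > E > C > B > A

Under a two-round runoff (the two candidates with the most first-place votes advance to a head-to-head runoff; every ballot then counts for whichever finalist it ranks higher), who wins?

A

Round 1 first-place votes: A 15, B 0, C 10, D 11, E 0. A and D advance.
Runoff: A is ranked above D on 25 ballots, D above A on 11.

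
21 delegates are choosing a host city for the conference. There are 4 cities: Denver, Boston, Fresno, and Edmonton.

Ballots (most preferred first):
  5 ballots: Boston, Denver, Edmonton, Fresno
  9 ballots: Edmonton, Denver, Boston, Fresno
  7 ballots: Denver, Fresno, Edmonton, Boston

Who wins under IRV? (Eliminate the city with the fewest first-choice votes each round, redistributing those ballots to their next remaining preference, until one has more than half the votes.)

Round 1: Denver 7, Boston 5, Fresno 0, Edmonton 9. Fresno eliminated.
Round 2: Denver 7, Boston 5, Edmonton 9. Boston eliminated.
Round 3: Denver 12, Edmonton 9. Denver has a majority (≥11).

Denver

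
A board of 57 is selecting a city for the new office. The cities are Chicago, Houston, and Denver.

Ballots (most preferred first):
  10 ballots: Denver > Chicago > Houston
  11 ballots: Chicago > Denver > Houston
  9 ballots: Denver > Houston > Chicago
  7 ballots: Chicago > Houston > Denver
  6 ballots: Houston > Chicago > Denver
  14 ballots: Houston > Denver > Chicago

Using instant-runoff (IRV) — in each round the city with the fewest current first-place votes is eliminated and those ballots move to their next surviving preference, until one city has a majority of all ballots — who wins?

Denver

Round 1: Chicago 18, Houston 20, Denver 19. Chicago eliminated.
Round 2: Houston 27, Denver 30. Denver has a majority (≥29).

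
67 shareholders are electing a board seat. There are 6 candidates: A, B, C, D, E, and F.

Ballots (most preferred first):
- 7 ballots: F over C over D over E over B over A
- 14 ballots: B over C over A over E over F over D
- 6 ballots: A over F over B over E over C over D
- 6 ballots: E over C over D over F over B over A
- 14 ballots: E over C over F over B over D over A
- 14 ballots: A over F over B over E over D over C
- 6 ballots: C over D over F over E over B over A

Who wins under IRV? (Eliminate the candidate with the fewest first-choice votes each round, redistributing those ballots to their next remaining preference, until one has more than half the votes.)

A

Round 1: A 20, B 14, C 6, D 0, E 20, F 7. D eliminated.
Round 2: A 20, B 14, C 6, E 20, F 7. C eliminated.
Round 3: A 20, B 14, E 20, F 13. F eliminated.
Round 4: A 20, B 14, E 33. B eliminated.
Round 5: A 34, E 33. A has a majority (≥34).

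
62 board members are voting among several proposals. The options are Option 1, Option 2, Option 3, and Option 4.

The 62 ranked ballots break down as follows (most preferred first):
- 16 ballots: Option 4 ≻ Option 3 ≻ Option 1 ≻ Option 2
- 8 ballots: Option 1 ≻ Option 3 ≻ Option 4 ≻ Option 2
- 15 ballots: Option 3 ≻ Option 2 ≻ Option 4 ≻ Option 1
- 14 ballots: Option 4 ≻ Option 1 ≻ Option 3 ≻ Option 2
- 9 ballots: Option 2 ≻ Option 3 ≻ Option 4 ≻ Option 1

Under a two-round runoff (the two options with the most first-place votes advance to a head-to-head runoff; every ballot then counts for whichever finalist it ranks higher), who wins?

Round 1 first-place votes: Option 1 8, Option 2 9, Option 3 15, Option 4 30. Option 4 and Option 3 advance.
Runoff: Option 4 is ranked above Option 3 on 30 ballots, Option 3 above Option 4 on 32.

Option 3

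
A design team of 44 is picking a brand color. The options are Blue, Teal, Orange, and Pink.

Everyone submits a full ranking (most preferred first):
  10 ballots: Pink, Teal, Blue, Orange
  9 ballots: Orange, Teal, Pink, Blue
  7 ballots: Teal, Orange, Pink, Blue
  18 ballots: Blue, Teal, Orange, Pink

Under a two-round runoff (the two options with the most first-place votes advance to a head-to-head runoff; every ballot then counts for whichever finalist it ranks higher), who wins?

Round 1 first-place votes: Blue 18, Teal 7, Orange 9, Pink 10. Blue and Pink advance.
Runoff: Blue is ranked above Pink on 18 ballots, Pink above Blue on 26.

Pink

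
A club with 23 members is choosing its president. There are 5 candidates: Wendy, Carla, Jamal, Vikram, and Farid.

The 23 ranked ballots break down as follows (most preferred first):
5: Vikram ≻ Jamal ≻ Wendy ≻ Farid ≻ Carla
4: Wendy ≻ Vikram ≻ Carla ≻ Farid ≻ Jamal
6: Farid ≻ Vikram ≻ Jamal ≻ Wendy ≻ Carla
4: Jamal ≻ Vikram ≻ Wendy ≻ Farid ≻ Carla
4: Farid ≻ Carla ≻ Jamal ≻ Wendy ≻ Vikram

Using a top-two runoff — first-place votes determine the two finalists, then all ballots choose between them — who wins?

Vikram

Round 1 first-place votes: Wendy 4, Carla 0, Jamal 4, Vikram 5, Farid 10. Farid and Vikram advance.
Runoff: Farid is ranked above Vikram on 10 ballots, Vikram above Farid on 13.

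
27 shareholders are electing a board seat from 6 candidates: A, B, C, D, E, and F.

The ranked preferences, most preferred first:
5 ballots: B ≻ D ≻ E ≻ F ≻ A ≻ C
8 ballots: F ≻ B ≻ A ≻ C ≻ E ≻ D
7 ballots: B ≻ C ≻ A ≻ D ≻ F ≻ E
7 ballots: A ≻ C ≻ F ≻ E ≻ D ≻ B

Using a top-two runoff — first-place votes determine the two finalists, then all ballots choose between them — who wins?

F

Round 1 first-place votes: A 7, B 12, C 0, D 0, E 0, F 8. B and F advance.
Runoff: B is ranked above F on 12 ballots, F above B on 15.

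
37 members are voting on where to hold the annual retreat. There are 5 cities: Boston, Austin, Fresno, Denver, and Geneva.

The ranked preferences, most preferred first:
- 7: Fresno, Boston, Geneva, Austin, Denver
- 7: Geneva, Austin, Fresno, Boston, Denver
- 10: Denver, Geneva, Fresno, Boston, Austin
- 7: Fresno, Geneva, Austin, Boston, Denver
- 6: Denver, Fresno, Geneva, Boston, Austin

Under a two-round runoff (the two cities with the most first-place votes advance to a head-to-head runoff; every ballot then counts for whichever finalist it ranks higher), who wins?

Fresno

Round 1 first-place votes: Boston 0, Austin 0, Fresno 14, Denver 16, Geneva 7. Denver and Fresno advance.
Runoff: Denver is ranked above Fresno on 16 ballots, Fresno above Denver on 21.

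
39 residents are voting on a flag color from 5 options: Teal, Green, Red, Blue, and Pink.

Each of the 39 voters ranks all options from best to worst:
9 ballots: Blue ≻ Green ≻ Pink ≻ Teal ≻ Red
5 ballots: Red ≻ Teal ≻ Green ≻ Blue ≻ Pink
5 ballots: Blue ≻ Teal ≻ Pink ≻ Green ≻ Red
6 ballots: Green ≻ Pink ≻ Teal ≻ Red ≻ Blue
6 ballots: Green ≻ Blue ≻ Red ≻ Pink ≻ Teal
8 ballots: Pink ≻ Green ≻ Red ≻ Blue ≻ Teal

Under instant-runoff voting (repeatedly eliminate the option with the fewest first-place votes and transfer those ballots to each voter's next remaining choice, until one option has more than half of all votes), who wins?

Green

Round 1: Teal 0, Green 12, Red 5, Blue 14, Pink 8. Teal eliminated.
Round 2: Green 12, Red 5, Blue 14, Pink 8. Red eliminated.
Round 3: Green 17, Blue 14, Pink 8. Pink eliminated.
Round 4: Green 25, Blue 14. Green has a majority (≥20).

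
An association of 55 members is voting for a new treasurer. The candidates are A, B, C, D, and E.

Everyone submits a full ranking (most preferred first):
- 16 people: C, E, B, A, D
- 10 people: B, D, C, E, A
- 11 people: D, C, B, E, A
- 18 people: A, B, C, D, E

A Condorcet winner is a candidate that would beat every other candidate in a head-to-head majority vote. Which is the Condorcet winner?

B

B vs A: 37–18
B vs C: 28–27
B vs D: 44–11
B vs E: 39–16
B beats every other candidate.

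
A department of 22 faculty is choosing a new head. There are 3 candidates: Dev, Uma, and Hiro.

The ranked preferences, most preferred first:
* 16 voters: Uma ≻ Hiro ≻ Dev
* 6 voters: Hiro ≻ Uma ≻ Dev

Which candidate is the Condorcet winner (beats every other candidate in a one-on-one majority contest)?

Uma vs Dev: 22–0
Uma vs Hiro: 16–6
Uma beats every other candidate.

Uma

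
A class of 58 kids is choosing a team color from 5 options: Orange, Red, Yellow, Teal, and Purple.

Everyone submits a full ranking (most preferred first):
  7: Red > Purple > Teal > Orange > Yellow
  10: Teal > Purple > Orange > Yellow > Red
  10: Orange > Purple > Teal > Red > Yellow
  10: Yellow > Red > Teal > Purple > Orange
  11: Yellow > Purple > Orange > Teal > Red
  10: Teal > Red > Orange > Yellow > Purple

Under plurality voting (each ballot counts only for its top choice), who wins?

First-place votes: Orange 10, Red 7, Yellow 21, Teal 20, Purple 0.

Yellow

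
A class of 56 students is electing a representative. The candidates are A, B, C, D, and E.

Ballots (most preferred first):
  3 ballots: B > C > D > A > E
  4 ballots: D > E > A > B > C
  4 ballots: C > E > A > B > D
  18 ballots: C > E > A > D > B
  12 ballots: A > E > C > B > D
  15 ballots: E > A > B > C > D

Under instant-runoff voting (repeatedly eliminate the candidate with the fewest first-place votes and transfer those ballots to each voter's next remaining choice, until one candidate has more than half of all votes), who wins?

Round 1: A 12, B 3, C 22, D 4, E 15. B eliminated.
Round 2: A 12, C 25, D 4, E 15. D eliminated.
Round 3: A 12, C 25, E 19. A eliminated.
Round 4: C 25, E 31. E has a majority (≥29).

E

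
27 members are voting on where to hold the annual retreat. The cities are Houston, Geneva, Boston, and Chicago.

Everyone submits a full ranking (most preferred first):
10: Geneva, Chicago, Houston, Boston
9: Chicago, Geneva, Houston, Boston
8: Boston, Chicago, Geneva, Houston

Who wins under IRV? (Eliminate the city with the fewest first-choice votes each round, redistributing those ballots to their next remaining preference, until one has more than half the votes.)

Chicago

Round 1: Houston 0, Geneva 10, Boston 8, Chicago 9. Houston eliminated.
Round 2: Geneva 10, Boston 8, Chicago 9. Boston eliminated.
Round 3: Geneva 10, Chicago 17. Chicago has a majority (≥14).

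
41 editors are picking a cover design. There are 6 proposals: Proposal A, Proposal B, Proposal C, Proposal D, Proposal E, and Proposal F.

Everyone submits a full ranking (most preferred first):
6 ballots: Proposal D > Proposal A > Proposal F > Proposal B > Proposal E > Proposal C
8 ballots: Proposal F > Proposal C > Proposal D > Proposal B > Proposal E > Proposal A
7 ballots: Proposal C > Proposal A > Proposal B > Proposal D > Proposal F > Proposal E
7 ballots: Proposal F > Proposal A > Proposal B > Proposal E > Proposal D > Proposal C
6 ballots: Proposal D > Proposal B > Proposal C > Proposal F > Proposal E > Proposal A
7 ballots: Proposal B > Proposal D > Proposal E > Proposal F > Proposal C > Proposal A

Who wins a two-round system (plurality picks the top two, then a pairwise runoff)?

Round 1 first-place votes: Proposal A 0, Proposal B 7, Proposal C 7, Proposal D 12, Proposal E 0, Proposal F 15. Proposal F and Proposal D advance.
Runoff: Proposal F is ranked above Proposal D on 15 ballots, Proposal D above Proposal F on 26.

Proposal D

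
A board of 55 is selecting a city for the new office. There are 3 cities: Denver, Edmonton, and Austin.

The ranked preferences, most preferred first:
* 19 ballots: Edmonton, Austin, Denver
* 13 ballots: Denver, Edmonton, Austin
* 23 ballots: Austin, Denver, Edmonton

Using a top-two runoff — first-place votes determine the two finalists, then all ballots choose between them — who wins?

Edmonton

Round 1 first-place votes: Denver 13, Edmonton 19, Austin 23. Austin and Edmonton advance.
Runoff: Austin is ranked above Edmonton on 23 ballots, Edmonton above Austin on 32.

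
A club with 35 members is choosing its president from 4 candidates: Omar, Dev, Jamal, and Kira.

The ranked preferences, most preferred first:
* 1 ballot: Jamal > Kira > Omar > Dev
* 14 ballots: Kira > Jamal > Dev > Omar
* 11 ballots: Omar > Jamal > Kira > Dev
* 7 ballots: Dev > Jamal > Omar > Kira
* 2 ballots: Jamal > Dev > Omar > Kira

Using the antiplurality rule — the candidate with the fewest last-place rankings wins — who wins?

Last-place votes: Omar 14, Dev 12, Jamal 0, Kira 9.

Jamal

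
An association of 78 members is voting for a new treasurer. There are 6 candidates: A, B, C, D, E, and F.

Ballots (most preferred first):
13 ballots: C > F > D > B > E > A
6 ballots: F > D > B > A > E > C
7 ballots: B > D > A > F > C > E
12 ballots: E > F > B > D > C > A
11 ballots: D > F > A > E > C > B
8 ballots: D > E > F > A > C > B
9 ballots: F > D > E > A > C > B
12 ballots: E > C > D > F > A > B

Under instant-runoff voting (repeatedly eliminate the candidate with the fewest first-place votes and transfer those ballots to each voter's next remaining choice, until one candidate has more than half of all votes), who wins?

F

Round 1: A 0, B 7, C 13, D 19, E 24, F 15. A eliminated.
Round 2: B 7, C 13, D 19, E 24, F 15. B eliminated.
Round 3: C 13, D 26, E 24, F 15. C eliminated.
Round 4: D 26, E 24, F 28. E eliminated.
Round 5: D 38, F 40. F has a majority (≥40).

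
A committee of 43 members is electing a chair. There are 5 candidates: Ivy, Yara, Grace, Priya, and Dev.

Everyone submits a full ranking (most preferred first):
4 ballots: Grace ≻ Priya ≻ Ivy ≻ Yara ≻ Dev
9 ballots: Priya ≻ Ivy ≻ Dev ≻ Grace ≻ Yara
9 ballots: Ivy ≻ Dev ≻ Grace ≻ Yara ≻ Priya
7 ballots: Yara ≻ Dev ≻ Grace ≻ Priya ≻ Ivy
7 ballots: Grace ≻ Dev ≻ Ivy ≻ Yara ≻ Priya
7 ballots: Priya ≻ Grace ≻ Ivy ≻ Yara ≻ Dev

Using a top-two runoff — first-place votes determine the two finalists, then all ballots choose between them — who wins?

Grace

Round 1 first-place votes: Ivy 9, Yara 7, Grace 11, Priya 16, Dev 0. Priya and Grace advance.
Runoff: Priya is ranked above Grace on 16 ballots, Grace above Priya on 27.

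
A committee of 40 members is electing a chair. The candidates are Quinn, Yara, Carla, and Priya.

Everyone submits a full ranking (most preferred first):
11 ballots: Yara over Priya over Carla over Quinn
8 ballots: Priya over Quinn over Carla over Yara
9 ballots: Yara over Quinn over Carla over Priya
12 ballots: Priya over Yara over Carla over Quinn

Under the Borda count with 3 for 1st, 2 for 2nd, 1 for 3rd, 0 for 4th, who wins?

Yara

Quinn: 11×0 + 8×2 + 9×2 + 12×0 = 34
Yara: 11×3 + 8×0 + 9×3 + 12×2 = 84
Carla: 11×1 + 8×1 + 9×1 + 12×1 = 40
Priya: 11×2 + 8×3 + 9×0 + 12×3 = 82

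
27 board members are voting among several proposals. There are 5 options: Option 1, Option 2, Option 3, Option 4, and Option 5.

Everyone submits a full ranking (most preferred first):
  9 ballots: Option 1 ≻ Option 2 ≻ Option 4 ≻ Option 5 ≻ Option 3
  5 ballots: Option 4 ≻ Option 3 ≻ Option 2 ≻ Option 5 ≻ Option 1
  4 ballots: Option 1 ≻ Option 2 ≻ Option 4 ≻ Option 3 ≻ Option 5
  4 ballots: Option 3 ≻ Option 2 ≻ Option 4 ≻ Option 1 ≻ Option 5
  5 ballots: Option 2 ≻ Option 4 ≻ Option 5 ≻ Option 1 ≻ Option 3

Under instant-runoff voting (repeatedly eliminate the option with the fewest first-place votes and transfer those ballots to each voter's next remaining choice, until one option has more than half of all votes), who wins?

Option 2

Round 1: Option 1 13, Option 2 5, Option 3 4, Option 4 5, Option 5 0. Option 5 eliminated.
Round 2: Option 1 13, Option 2 5, Option 3 4, Option 4 5. Option 3 eliminated.
Round 3: Option 1 13, Option 2 9, Option 4 5. Option 4 eliminated.
Round 4: Option 1 13, Option 2 14. Option 2 has a majority (≥14).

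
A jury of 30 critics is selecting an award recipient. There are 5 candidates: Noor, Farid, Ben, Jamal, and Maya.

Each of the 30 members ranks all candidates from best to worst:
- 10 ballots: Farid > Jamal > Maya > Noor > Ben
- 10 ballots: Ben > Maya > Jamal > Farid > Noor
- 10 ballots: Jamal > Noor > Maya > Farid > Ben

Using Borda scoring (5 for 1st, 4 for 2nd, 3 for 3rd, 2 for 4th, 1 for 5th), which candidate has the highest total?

Noor: 10×2 + 10×1 + 10×4 = 70
Farid: 10×5 + 10×2 + 10×2 = 90
Ben: 10×1 + 10×5 + 10×1 = 70
Jamal: 10×4 + 10×3 + 10×5 = 120
Maya: 10×3 + 10×4 + 10×3 = 100

Jamal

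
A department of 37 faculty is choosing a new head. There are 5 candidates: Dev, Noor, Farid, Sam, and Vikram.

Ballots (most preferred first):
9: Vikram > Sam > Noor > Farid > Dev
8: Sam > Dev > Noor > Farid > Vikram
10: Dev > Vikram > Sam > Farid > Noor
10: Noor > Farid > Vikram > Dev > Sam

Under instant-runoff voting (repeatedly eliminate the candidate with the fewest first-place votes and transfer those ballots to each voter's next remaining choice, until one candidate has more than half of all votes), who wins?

Noor

Round 1: Dev 10, Noor 10, Farid 0, Sam 8, Vikram 9. Farid eliminated.
Round 2: Dev 10, Noor 10, Sam 8, Vikram 9. Sam eliminated.
Round 3: Dev 18, Noor 10, Vikram 9. Vikram eliminated.
Round 4: Dev 18, Noor 19. Noor has a majority (≥19).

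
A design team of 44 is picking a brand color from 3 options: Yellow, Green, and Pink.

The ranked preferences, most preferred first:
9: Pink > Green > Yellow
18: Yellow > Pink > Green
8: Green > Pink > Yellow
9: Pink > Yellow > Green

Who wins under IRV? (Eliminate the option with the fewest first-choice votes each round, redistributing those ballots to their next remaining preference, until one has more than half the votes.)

Pink

Round 1: Yellow 18, Green 8, Pink 18. Green eliminated.
Round 2: Yellow 18, Pink 26. Pink has a majority (≥23).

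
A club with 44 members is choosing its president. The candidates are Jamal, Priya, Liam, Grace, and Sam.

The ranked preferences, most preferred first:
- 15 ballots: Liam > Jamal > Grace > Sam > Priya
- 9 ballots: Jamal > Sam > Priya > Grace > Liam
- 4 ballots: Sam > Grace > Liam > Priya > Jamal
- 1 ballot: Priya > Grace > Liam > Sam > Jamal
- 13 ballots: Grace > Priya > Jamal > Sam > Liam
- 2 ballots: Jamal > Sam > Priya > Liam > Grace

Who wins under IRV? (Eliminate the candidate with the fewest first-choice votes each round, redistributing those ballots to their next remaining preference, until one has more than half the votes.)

Round 1: Jamal 11, Priya 1, Liam 15, Grace 13, Sam 4. Priya eliminated.
Round 2: Jamal 11, Liam 15, Grace 14, Sam 4. Sam eliminated.
Round 3: Jamal 11, Liam 15, Grace 18. Jamal eliminated.
Round 4: Liam 17, Grace 27. Grace has a majority (≥23).

Grace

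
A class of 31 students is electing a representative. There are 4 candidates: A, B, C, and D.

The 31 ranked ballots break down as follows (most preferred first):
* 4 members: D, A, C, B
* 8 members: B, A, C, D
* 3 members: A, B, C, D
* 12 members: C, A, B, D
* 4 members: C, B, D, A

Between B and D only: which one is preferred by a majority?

B

B is ranked above D on 27 ballots; D above B on 4.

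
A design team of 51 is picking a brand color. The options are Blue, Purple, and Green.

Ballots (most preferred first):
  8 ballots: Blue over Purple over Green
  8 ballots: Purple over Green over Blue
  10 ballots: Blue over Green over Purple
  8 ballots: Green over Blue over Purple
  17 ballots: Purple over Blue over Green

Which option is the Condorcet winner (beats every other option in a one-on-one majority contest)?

Blue vs Purple: 26–25
Blue vs Green: 35–16
Blue beats every other option.

Blue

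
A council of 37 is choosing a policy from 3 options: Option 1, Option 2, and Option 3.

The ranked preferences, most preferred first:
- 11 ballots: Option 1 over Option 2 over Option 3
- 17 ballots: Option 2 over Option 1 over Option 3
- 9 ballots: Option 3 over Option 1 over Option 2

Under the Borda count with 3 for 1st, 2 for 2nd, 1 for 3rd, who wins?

Option 1: 11×3 + 17×2 + 9×2 = 85
Option 2: 11×2 + 17×3 + 9×1 = 82
Option 3: 11×1 + 17×1 + 9×3 = 55

Option 1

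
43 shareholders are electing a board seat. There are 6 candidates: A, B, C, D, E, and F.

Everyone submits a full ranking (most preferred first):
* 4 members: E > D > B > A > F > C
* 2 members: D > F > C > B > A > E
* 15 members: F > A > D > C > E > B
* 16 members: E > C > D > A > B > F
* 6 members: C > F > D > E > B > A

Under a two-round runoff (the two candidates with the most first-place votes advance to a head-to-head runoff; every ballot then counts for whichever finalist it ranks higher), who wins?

F

Round 1 first-place votes: A 0, B 0, C 6, D 2, E 20, F 15. E and F advance.
Runoff: E is ranked above F on 20 ballots, F above E on 23.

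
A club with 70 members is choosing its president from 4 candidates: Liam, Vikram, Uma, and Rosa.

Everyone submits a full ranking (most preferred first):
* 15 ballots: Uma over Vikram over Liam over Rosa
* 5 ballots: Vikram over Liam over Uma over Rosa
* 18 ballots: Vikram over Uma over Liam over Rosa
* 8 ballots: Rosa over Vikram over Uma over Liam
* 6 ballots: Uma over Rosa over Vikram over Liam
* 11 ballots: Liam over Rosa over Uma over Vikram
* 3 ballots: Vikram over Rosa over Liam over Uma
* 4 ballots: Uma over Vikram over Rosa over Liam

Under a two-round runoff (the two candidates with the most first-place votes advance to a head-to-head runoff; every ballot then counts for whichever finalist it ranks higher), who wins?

Round 1 first-place votes: Liam 11, Vikram 26, Uma 25, Rosa 8. Vikram and Uma advance.
Runoff: Vikram is ranked above Uma on 34 ballots, Uma above Vikram on 36.

Uma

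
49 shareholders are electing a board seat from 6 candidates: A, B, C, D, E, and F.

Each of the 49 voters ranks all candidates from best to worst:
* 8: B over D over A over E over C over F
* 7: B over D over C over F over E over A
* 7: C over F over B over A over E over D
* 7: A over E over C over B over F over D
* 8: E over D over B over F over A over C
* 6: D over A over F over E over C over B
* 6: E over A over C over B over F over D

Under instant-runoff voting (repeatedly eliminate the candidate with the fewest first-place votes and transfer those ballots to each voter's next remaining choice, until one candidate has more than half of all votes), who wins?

Round 1: A 7, B 15, C 7, D 6, E 14, F 0. F eliminated.
Round 2: A 7, B 15, C 7, D 6, E 14. D eliminated.
Round 3: A 13, B 15, C 7, E 14. C eliminated.
Round 4: A 13, B 22, E 14. A eliminated.
Round 5: B 22, E 27. E has a majority (≥25).

E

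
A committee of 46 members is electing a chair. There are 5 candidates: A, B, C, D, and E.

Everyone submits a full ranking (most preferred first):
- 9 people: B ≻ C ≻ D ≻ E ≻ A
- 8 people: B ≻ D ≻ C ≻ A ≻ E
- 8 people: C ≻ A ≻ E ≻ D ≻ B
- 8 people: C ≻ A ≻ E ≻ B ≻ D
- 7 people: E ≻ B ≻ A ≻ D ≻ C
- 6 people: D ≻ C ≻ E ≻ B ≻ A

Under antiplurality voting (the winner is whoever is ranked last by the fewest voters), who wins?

C

Last-place votes: A 15, B 8, C 7, D 8, E 8.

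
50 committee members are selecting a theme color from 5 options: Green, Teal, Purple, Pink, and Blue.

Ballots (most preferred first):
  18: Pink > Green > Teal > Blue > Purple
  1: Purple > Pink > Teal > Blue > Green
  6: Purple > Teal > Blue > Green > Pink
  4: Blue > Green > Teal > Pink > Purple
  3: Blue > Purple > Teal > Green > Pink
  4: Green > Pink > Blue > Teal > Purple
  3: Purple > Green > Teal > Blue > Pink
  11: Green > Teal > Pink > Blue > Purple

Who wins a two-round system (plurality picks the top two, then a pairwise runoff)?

Round 1 first-place votes: Green 15, Teal 0, Purple 10, Pink 18, Blue 7. Pink and Green advance.
Runoff: Pink is ranked above Green on 19 ballots, Green above Pink on 31.

Green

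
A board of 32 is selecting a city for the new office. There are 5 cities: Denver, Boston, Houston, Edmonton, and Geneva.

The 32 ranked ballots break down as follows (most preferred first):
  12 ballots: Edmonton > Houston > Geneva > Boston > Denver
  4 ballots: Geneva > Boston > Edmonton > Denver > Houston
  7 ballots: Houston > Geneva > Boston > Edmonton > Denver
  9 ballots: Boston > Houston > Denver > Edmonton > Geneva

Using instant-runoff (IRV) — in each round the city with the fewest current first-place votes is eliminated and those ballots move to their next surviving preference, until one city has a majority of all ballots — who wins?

Boston

Round 1: Denver 0, Boston 9, Houston 7, Edmonton 12, Geneva 4. Denver eliminated.
Round 2: Boston 9, Houston 7, Edmonton 12, Geneva 4. Geneva eliminated.
Round 3: Boston 13, Houston 7, Edmonton 12. Houston eliminated.
Round 4: Boston 20, Edmonton 12. Boston has a majority (≥17).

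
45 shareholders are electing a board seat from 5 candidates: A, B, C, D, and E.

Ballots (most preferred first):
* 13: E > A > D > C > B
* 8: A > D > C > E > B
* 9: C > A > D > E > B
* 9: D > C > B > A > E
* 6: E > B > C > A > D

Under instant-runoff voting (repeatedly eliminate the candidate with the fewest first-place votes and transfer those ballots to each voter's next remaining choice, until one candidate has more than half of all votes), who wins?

Round 1: A 8, B 0, C 9, D 9, E 19. B eliminated.
Round 2: A 8, C 9, D 9, E 19. A eliminated.
Round 3: C 9, D 17, E 19. C eliminated.
Round 4: D 26, E 19. D has a majority (≥23).

D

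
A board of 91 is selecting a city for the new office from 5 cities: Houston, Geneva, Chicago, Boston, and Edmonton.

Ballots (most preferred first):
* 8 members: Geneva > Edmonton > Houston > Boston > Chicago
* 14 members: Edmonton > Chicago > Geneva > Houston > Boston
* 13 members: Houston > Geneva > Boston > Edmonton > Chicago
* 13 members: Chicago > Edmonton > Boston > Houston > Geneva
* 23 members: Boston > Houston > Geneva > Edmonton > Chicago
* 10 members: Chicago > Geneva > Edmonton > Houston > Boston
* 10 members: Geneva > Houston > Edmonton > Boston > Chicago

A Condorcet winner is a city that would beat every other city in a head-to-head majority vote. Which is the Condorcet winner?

Houston

Houston vs Geneva: 49–42
Houston vs Chicago: 54–37
Houston vs Boston: 55–36
Houston vs Edmonton: 46–45
Houston beats every other city.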